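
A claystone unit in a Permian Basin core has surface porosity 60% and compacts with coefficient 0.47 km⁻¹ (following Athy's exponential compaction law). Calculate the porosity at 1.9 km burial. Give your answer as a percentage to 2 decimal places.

n = n₀·exp(−c·z) = 0.6 × exp(−0.47 × 1.9) = 0.6 × exp(−0.893)
  = 0.6 × 0.4094 = 0.2457

24.57%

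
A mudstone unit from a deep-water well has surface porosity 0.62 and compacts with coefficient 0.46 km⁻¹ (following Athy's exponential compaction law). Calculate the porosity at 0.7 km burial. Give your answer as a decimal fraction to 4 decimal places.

0.4493

phi = phi₀·exp(−k·z) = 0.62 × exp(−0.46 × 0.7) = 0.62 × exp(−0.322)
  = 0.62 × 0.7247 = 0.4493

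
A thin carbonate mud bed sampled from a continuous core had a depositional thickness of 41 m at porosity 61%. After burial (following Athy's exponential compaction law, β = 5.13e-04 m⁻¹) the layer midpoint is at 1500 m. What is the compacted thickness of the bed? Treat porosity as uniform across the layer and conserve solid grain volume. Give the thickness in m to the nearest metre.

22 m

Working in km (1 km = 1000 m; β in km⁻¹ = β in m⁻¹ × 1000):
Porosity at 1.5 km: n = 0.61·exp(−0.513×1.5) = 0.2826
Solid-volume conservation: h(1−n) = h₀(1−n₀) ⇒ h = h₀·(1−n₀)/(1−n)
h = 0.041 × (1 − 0.61)/(1 − 0.2826) = 0.041 × 0.5436 = 0.0223 km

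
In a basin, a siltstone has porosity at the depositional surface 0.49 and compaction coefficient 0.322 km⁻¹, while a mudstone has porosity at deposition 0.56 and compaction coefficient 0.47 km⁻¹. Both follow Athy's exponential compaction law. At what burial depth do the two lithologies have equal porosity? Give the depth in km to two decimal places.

Set φ₀ₐ e^(−βₐZ) = φ₀ᵦ e^(−βᵦZ) ⇒ ln(φ₀ₐ/φ₀ᵦ) = (βₐ − βᵦ)·Z
Z = ln(0.49/0.56) / (0.322 − 0.47) = -0.1335 / -0.148 = 0.902 km

0.90 km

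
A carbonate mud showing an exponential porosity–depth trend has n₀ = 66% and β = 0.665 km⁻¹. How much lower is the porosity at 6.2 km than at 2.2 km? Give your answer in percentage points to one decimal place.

n(2.2) = 0.66·e^(−0.665×2.2) = 0.1528
n(6.2) = 0.66·e^(−0.665×6.2) = 0.0107
Δn = 0.1528 − 0.0107 = 0.1421

14.2 percentage points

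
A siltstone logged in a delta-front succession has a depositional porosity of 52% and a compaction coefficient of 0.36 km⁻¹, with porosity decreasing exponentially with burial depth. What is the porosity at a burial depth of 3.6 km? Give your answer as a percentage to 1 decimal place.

φ = φ₀·exp(−k·Z) = 0.52 × exp(−0.36 × 3.6) = 0.52 × exp(−1.296)
  = 0.52 × 0.2736 = 0.1423

14.2%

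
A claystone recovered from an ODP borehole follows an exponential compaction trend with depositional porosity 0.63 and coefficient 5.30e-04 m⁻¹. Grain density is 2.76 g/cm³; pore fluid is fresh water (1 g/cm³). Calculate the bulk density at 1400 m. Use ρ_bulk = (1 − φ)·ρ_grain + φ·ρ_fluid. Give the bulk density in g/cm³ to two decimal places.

2.23 g/cm³

Working in km (1 km = 1000 m; c in km⁻¹ = c in m⁻¹ × 1000):
Porosity at depth: phi = 0.63·exp(−0.53×1.4) = 0.63×0.4762 = 0.3000
Bulk density: ρ_b = (1−phi)ρ_g + phi·ρ_f = 0.7000×2.76 + 0.3000×1
       = 1.932 + 0.300 = 2.232 g/cm³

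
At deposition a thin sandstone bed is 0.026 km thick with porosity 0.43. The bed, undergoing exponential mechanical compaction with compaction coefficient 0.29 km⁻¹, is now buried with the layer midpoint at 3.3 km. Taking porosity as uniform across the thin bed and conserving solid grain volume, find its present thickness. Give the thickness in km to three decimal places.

0.018 km

Porosity at 3.3 km: phi = 0.43·exp(−0.29×3.3) = 0.1651
Solid-volume conservation: h(1−phi) = h₀(1−phi₀) ⇒ h = h₀·(1−phi₀)/(1−phi)
h = 0.026 × (1 − 0.43)/(1 − 0.1651) = 0.026 × 0.6827 = 0.0178 km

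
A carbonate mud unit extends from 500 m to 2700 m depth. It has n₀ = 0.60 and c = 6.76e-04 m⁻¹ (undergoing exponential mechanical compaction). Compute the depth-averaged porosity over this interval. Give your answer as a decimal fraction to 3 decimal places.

Working in km (1 km = 1000 m; c in km⁻¹ = c in m⁻¹ × 1000):
⟨n⟩ = (1/(Z₂−Z₁)) ∫ n₀ e^(−cZ) dZ = n₀·(e^(−c·Z₁) − e^(−c·Z₂)) / (c·(Z₂−Z₁))
e^(−0.676×0.5) = 0.7132; e^(−0.676×2.7) = 0.1612
⟨n⟩ = 0.6 × (0.7132 − 0.1612) / (0.676 × 2.2) = 0.6 × 0.3712 = 0.2227

0.223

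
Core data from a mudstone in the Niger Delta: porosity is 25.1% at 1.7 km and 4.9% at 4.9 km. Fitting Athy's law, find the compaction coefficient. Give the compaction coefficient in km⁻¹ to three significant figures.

Athy: phi(z) = phi₀ e^(−kz) ⇒ phi₁/phi₂ = e^{k(z₂−z₁)} ⇒ k = ln(phi₁/phi₂)/(z₂−z₁)
k = ln(0.251/0.049) / (4.9 − 1.7) = ln(5.122) / 3.2 = 1.6336 / 3.2 = 0.5105 km⁻¹

0.511 km⁻¹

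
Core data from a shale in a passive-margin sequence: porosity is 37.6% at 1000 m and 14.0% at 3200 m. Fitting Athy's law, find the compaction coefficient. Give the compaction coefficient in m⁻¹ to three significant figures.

0.000449 m⁻¹

Working in km (1 km = 1000 m; β in km⁻¹ = β in m⁻¹ × 1000):
Athy: φ(z) = φ₀ e^(−βz) ⇒ φ₁/φ₂ = e^{β(z₂−z₁)} ⇒ β = ln(φ₁/φ₂)/(z₂−z₁)
β = ln(0.376/0.14) / (3.2 − 1) = ln(2.686) / 2.2 = 0.9879 / 2.2 = 0.4491 km⁻¹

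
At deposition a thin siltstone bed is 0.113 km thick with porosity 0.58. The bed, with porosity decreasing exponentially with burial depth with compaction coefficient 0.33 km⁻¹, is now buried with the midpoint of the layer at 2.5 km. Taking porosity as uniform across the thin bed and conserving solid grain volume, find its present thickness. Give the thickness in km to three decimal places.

Porosity at 2.5 km: phi = 0.58·exp(−0.33×2.5) = 0.2542
Solid-volume conservation: h(1−phi) = h₀(1−phi₀) ⇒ h = h₀·(1−phi₀)/(1−phi)
h = 0.113 × (1 − 0.58)/(1 − 0.2542) = 0.113 × 0.5631 = 0.0636 km

0.064 km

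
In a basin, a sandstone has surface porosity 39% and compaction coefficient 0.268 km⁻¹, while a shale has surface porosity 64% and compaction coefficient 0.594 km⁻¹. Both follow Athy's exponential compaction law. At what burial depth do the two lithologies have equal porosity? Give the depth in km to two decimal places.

1.52 km

Set φ₀ₐ e^(−cₐd) = φ₀ᵦ e^(−cᵦd) ⇒ ln(φ₀ₐ/φ₀ᵦ) = (cₐ − cᵦ)·d
d = ln(0.39/0.64) / (0.268 − 0.594) = -0.4953 / -0.326 = 1.519 km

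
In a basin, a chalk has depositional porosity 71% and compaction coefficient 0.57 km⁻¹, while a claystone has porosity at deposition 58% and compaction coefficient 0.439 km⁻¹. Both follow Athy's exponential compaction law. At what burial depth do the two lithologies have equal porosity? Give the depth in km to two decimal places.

1.54 km

Set phi₀ₐ e^(−βₐd) = phi₀ᵦ e^(−βᵦd) ⇒ ln(phi₀ₐ/phi₀ᵦ) = (βₐ − βᵦ)·d
d = ln(0.71/0.58) / (0.57 − 0.439) = 0.2022 / 0.131 = 1.544 km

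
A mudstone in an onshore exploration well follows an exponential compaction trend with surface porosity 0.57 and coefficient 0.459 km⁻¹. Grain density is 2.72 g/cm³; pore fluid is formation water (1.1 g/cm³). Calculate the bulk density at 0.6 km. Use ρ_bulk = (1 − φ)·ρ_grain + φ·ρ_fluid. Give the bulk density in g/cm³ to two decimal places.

2.02 g/cm³

Porosity at depth: φ = 0.57·exp(−0.459×0.6) = 0.57×0.7593 = 0.4328
Bulk density: ρ_b = (1−φ)ρ_g + φ·ρ_f = 0.5672×2.72 + 0.4328×1.1
       = 1.543 + 0.476 = 2.019 g/cm³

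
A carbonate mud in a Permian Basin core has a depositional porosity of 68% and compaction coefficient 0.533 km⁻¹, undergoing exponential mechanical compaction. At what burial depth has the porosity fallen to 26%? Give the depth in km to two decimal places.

1.80 km

Invert Athy's law: d = ln(φ₀/φ) / k
d = ln(0.68/0.26) / 0.533 = ln(2.615) / 0.533 = 0.9614 / 0.533 = 1.804 km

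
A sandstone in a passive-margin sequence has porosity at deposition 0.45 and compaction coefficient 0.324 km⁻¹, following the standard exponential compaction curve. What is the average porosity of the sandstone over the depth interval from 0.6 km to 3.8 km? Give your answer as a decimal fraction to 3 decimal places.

⟨φ⟩ = (1/(d₂−d₁)) ∫ φ₀ e^(−cd) dd = φ₀·(e^(−c·d₁) − e^(−c·d₂)) / (c·(d₂−d₁))
e^(−0.324×0.6) = 0.8233; e^(−0.324×3.8) = 0.2919
⟨φ⟩ = 0.45 × (0.8233 − 0.2919) / (0.324 × 3.2) = 0.45 × 0.5125 = 0.2306

0.231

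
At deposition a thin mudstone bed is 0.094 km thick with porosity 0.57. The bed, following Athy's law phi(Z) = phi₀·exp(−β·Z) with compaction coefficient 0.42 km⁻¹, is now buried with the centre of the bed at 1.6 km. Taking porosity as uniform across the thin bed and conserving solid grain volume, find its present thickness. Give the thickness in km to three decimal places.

0.057 km

Porosity at 1.6 km: phi = 0.57·exp(−0.42×1.6) = 0.2911
Solid-volume conservation: h(1−phi) = h₀(1−phi₀) ⇒ h = h₀·(1−phi₀)/(1−phi)
h = 0.094 × (1 − 0.57)/(1 − 0.2911) = 0.094 × 0.6066 = 0.0570 km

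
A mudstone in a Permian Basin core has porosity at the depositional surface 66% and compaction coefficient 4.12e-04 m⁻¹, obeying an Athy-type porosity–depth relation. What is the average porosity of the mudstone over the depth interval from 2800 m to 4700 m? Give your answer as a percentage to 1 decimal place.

14.4%

Working in km (1 km = 1000 m; k in km⁻¹ = k in m⁻¹ × 1000):
⟨φ⟩ = (1/(z₂−z₁)) ∫ φ₀ e^(−kz) dz = φ₀·(e^(−k·z₁) − e^(−k·z₂)) / (k·(z₂−z₁))
e^(−0.412×2.8) = 0.3155; e^(−0.412×4.7) = 0.1442
⟨φ⟩ = 0.66 × (0.3155 − 0.1442) / (0.412 × 1.9) = 0.66 × 0.2188 = 0.1444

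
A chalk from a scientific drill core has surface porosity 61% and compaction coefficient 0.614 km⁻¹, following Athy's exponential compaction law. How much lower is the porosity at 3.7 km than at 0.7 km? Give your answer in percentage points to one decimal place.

33.4 percentage points

phi(0.7) = 0.61·e^(−0.614×0.7) = 0.3969
phi(3.7) = 0.61·e^(−0.614×3.7) = 0.0629
Δphi = 0.3969 − 0.0629 = 0.3340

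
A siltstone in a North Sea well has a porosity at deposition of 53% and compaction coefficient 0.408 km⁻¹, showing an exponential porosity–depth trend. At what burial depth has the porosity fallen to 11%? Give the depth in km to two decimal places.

Invert Athy's law: d = ln(φ₀/φ) / β
d = ln(0.53/0.11) / 0.408 = ln(4.818) / 0.408 = 1.5724 / 0.408 = 3.854 km

3.85 km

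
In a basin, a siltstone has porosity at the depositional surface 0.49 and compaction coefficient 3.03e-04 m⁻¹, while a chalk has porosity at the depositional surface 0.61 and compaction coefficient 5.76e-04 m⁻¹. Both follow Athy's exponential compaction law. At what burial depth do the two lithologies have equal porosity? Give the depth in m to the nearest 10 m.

Working in km (1 km = 1000 m; c in km⁻¹ = c in m⁻¹ × 1000):
Set n₀ₐ e^(−cₐd) = n₀ᵦ e^(−cᵦd) ⇒ ln(n₀ₐ/n₀ᵦ) = (cₐ − cᵦ)·d
d = ln(0.49/0.61) / (0.303 − 0.576) = -0.2191 / -0.273 = 0.802 km

800 m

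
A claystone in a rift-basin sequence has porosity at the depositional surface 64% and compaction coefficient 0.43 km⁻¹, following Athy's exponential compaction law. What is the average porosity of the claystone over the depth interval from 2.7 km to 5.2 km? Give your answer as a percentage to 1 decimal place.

⟨φ⟩ = (1/(z₂−z₁)) ∫ φ₀ e^(−cz) dz = φ₀·(e^(−c·z₁) − e^(−c·z₂)) / (c·(z₂−z₁))
e^(−0.43×2.7) = 0.3132; e^(−0.43×5.2) = 0.1069
⟨φ⟩ = 0.64 × (0.3132 − 0.1069) / (0.43 × 2.5) = 0.64 × 0.1919 = 0.1228

12.3%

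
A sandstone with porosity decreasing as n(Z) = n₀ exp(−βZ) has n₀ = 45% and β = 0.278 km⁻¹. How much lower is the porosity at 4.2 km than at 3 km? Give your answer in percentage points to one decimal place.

n(3) = 0.45·e^(−0.278×3) = 0.1954
n(4.2) = 0.45·e^(−0.278×4.2) = 0.1400
Δn = 0.1954 − 0.1400 = 0.0554

5.5 percentage points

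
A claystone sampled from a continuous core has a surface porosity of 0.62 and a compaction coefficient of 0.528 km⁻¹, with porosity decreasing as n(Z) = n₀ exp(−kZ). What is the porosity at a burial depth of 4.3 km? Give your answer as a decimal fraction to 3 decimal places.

0.064

n = n₀·exp(−k·Z) = 0.62 × exp(−0.528 × 4.3) = 0.62 × exp(−2.27)
  = 0.62 × 0.1033 = 0.0640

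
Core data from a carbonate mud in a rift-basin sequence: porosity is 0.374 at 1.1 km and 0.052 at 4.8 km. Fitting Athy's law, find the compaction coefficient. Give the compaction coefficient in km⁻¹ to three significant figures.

0.533 km⁻¹

Athy: n(Z) = n₀ e^(−kZ) ⇒ n₁/n₂ = e^{k(Z₂−Z₁)} ⇒ k = ln(n₁/n₂)/(Z₂−Z₁)
k = ln(0.374/0.052) / (4.8 − 1.1) = ln(7.192) / 3.7 = 1.9730 / 3.7 = 0.5332 km⁻¹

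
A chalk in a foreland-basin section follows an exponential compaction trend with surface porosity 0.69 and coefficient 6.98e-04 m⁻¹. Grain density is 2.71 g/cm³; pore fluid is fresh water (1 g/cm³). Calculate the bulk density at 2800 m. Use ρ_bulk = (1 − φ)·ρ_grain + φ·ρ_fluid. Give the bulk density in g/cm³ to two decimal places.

Working in km (1 km = 1000 m; k in km⁻¹ = k in m⁻¹ × 1000):
Porosity at depth: φ = 0.69·exp(−0.698×2.8) = 0.69×0.1416 = 0.0977
Bulk density: ρ_b = (1−φ)ρ_g + φ·ρ_f = 0.9023×2.71 + 0.0977×1
       = 2.445 + 0.098 = 2.543 g/cm³

2.54 g/cm³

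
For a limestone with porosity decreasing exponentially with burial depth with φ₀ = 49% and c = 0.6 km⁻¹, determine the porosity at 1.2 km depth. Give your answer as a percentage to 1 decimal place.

23.9%

φ = φ₀·exp(−c·d) = 0.49 × exp(−0.6 × 1.2) = 0.49 × exp(−0.72)
  = 0.49 × 0.4868 = 0.2385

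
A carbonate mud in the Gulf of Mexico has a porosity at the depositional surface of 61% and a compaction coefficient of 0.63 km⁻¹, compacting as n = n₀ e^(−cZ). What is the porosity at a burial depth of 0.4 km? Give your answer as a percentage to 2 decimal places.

47.41%

n = n₀·exp(−c·Z) = 0.61 × exp(−0.63 × 0.4) = 0.61 × exp(−0.252)
  = 0.61 × 0.7772 = 0.4741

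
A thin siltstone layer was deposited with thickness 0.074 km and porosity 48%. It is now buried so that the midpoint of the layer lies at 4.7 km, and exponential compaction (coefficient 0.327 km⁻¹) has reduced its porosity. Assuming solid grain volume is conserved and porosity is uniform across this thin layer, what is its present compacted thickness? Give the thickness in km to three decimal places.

0.043 km

Porosity at 4.7 km: φ = 0.48·exp(−0.327×4.7) = 0.1032
Solid-volume conservation: h(1−φ) = h₀(1−φ₀) ⇒ h = h₀·(1−φ₀)/(1−φ)
h = 0.074 × (1 − 0.48)/(1 − 0.1032) = 0.074 × 0.5799 = 0.0429 km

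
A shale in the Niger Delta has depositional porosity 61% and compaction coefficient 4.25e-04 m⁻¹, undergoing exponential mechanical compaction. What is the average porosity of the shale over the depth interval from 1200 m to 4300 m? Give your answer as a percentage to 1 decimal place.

Working in km (1 km = 1000 m; β in km⁻¹ = β in m⁻¹ × 1000):
⟨phi⟩ = (1/(Z₂−Z₁)) ∫ phi₀ e^(−βZ) dZ = phi₀·(e^(−β·Z₁) − e^(−β·Z₂)) / (β·(Z₂−Z₁))
e^(−0.425×1.2) = 0.6005; e^(−0.425×4.3) = 0.1608
⟨phi⟩ = 0.61 × (0.6005 − 0.1608) / (0.425 × 3.1) = 0.61 × 0.3337 = 0.2036

20.4%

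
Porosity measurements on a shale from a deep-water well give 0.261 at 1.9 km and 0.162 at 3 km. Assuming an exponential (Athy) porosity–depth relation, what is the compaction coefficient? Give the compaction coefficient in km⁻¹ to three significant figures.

0.434 km⁻¹

Athy: n(d) = n₀ e^(−kd) ⇒ n₁/n₂ = e^{k(d₂−d₁)} ⇒ k = ln(n₁/n₂)/(d₂−d₁)
k = ln(0.261/0.162) / (3 − 1.9) = ln(1.611) / 1.1 = 0.4769 / 1.1 = 0.4336 km⁻¹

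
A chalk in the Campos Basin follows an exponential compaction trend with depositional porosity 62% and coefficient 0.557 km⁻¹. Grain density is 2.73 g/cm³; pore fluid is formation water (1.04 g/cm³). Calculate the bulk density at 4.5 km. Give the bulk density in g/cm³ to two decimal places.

2.64 g/cm³

Porosity at depth: φ = 0.62·exp(−0.557×4.5) = 0.62×0.0816 = 0.0506
Bulk density: ρ_b = (1−φ)ρ_g + φ·ρ_f = 0.9494×2.73 + 0.0506×1.04
       = 2.592 + 0.053 = 2.645 g/cm³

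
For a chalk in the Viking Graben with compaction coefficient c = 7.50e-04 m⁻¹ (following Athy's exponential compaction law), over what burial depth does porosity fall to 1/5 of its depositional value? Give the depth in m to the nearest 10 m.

Working in km (1 km = 1000 m; c in km⁻¹ = c in m⁻¹ × 1000):
n/n₀ = 1/5 ⇒ exp(−c·d) = 1/5 ⇒ d = ln(5) / c
d = 1.6094 / 0.75 = 2.146 km

2150 m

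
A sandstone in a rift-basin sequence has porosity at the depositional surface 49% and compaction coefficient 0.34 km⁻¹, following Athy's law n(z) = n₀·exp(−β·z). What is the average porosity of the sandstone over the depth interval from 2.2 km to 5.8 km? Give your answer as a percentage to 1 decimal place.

⟨n⟩ = (1/(z₂−z₁)) ∫ n₀ e^(−βz) dz = n₀·(e^(−β·z₁) − e^(−β·z₂)) / (β·(z₂−z₁))
e^(−0.34×2.2) = 0.4733; e^(−0.34×5.8) = 0.1392
⟨n⟩ = 0.49 × (0.4733 − 0.1392) / (0.34 × 3.6) = 0.49 × 0.2730 = 0.1338

13.4%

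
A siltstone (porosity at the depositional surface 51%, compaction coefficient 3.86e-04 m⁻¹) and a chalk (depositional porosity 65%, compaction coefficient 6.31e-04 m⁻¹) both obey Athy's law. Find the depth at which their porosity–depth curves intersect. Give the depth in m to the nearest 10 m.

990 m

Working in km (1 km = 1000 m; β in km⁻¹ = β in m⁻¹ × 1000):
Set phi₀ₐ e^(−βₐZ) = phi₀ᵦ e^(−βᵦZ) ⇒ ln(phi₀ₐ/phi₀ᵦ) = (βₐ − βᵦ)·Z
Z = ln(0.51/0.65) / (0.386 − 0.631) = -0.2426 / -0.245 = 0.990 km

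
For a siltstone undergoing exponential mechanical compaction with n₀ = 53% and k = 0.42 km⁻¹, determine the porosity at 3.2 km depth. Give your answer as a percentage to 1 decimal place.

n = n₀·exp(−k·z) = 0.53 × exp(−0.42 × 3.2) = 0.53 × exp(−1.344)
  = 0.53 × 0.2608 = 0.1382

13.8%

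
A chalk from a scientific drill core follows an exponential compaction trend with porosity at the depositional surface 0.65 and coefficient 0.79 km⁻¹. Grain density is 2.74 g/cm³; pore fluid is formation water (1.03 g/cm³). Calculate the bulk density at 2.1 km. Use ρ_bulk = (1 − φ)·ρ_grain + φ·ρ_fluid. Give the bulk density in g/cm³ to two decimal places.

Porosity at depth: n = 0.65·exp(−0.79×2.1) = 0.65×0.1903 = 0.1237
Bulk density: ρ_b = (1−n)ρ_g + n·ρ_f = 0.8763×2.74 + 0.1237×1.03
       = 2.401 + 0.127 = 2.528 g/cm³

2.53 g/cm³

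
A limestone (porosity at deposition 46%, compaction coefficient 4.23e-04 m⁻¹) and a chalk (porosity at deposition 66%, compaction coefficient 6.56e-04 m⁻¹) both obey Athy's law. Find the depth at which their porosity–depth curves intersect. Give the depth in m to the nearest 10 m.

1550 m

Working in km (1 km = 1000 m; c in km⁻¹ = c in m⁻¹ × 1000):
Set φ₀ₐ e^(−cₐZ) = φ₀ᵦ e^(−cᵦZ) ⇒ ln(φ₀ₐ/φ₀ᵦ) = (cₐ − cᵦ)·Z
Z = ln(0.46/0.66) / (0.423 − 0.656) = -0.3610 / -0.233 = 1.549 km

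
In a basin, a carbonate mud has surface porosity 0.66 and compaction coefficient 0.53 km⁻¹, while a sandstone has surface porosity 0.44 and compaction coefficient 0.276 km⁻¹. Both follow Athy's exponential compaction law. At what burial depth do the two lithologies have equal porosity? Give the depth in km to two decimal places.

Set phi₀ₐ e^(−βₐZ) = phi₀ᵦ e^(−βᵦZ) ⇒ ln(phi₀ₐ/phi₀ᵦ) = (βₐ − βᵦ)·Z
Z = ln(0.66/0.44) / (0.53 − 0.276) = 0.4055 / 0.254 = 1.596 km

1.60 km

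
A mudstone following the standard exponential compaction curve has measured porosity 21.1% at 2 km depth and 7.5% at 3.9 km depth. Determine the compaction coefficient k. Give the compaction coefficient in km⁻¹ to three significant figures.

Athy: n(z) = n₀ e^(−kz) ⇒ n₁/n₂ = e^{k(z₂−z₁)} ⇒ k = ln(n₁/n₂)/(z₂−z₁)
k = ln(0.211/0.075) / (3.9 − 2) = ln(2.813) / 1.9 = 1.0344 / 1.9 = 0.5444 km⁻¹

0.544 km⁻¹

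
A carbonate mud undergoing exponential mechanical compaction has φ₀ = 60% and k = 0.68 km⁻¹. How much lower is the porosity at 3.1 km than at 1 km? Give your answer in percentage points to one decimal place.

φ(1) = 0.6·e^(−0.68×1) = 0.3040
φ(3.1) = 0.6·e^(−0.68×3.1) = 0.0729
Δφ = 0.3040 − 0.0729 = 0.2311

23.1 percentage points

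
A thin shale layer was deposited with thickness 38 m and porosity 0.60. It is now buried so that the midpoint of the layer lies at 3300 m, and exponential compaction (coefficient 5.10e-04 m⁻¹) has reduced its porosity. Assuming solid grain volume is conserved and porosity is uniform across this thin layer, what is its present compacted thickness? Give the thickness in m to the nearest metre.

Working in km (1 km = 1000 m; β in km⁻¹ = β in m⁻¹ × 1000):
Porosity at 3.3 km: phi = 0.6·exp(−0.51×3.3) = 0.1115
Solid-volume conservation: h(1−phi) = h₀(1−phi₀) ⇒ h = h₀·(1−phi₀)/(1−phi)
h = 0.038 × (1 − 0.6)/(1 − 0.1115) = 0.038 × 0.4502 = 0.0171 km

17 m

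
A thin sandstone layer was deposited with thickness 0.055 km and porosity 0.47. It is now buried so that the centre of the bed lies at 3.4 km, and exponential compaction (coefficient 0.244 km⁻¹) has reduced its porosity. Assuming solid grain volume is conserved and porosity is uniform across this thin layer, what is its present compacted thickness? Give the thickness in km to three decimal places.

Porosity at 3.4 km: n = 0.47·exp(−0.244×3.4) = 0.2050
Solid-volume conservation: h(1−n) = h₀(1−n₀) ⇒ h = h₀·(1−n₀)/(1−n)
h = 0.055 × (1 − 0.47)/(1 − 0.2050) = 0.055 × 0.6667 = 0.0367 km

0.037 km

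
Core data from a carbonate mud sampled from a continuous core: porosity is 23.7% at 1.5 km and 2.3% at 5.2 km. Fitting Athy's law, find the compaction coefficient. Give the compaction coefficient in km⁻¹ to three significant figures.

Athy: φ(d) = φ₀ e^(−cd) ⇒ φ₁/φ₂ = e^{c(d₂−d₁)} ⇒ c = ln(φ₁/φ₂)/(d₂−d₁)
c = ln(0.237/0.023) / (5.2 − 1.5) = ln(10.3) / 3.7 = 2.3326 / 3.7 = 0.6304 km⁻¹

0.630 km⁻¹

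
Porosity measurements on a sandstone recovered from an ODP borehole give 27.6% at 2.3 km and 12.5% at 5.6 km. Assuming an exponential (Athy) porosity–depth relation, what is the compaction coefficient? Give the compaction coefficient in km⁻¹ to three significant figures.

0.240 km⁻¹

Athy: phi(z) = phi₀ e^(−βz) ⇒ phi₁/phi₂ = e^{β(z₂−z₁)} ⇒ β = ln(phi₁/phi₂)/(z₂−z₁)
β = ln(0.276/0.125) / (5.6 − 2.3) = ln(2.208) / 3.3 = 0.7921 / 3.3 = 0.24 km⁻¹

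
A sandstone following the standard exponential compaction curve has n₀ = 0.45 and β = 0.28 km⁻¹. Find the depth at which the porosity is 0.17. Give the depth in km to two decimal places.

Invert Athy's law: z = ln(n₀/n) / β
z = ln(0.45/0.17) / 0.28 = ln(2.647) / 0.28 = 0.9734 / 0.28 = 3.477 km

3.48 km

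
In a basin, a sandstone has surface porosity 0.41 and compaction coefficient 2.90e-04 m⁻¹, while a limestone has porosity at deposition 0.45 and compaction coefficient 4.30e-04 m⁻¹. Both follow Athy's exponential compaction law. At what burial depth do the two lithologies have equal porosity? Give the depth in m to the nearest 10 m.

Working in km (1 km = 1000 m; k in km⁻¹ = k in m⁻¹ × 1000):
Set n₀ₐ e^(−kₐZ) = n₀ᵦ e^(−kᵦZ) ⇒ ln(n₀ₐ/n₀ᵦ) = (kₐ − kᵦ)·Z
Z = ln(0.41/0.45) / (0.29 − 0.43) = -0.0931 / -0.14 = 0.665 km

660 m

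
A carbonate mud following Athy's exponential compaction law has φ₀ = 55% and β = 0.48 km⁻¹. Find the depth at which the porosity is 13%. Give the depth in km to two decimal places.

3.00 km

Invert Athy's law: d = ln(φ₀/φ) / β
d = ln(0.55/0.13) / 0.48 = ln(4.231) / 0.48 = 1.4424 / 0.48 = 3.005 km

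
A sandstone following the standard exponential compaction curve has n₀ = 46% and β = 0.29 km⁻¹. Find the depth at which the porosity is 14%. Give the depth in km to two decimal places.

Invert Athy's law: d = ln(n₀/n) / β
d = ln(0.46/0.14) / 0.29 = ln(3.286) / 0.29 = 1.1896 / 0.29 = 4.102 km

4.10 km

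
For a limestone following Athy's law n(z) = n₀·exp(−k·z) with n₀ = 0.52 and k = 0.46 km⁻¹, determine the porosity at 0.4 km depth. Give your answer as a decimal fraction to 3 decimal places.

n = n₀·exp(−k·z) = 0.52 × exp(−0.46 × 0.4) = 0.52 × exp(−0.184)
  = 0.52 × 0.8319 = 0.4326

0.433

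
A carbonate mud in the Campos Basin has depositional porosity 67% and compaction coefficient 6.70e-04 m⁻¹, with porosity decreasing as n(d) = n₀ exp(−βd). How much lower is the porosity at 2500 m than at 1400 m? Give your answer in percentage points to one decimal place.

Working in km (1 km = 1000 m; β in km⁻¹ = β in m⁻¹ × 1000):
n(1.4) = 0.67·e^(−0.67×1.4) = 0.2622
n(2.5) = 0.67·e^(−0.67×2.5) = 0.1255
Δn = 0.2622 − 0.1255 = 0.1367

13.7 percentage points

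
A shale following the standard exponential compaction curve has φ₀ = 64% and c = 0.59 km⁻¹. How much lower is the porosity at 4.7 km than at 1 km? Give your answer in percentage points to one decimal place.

31.5 percentage points

φ(1) = 0.64·e^(−0.59×1) = 0.3548
φ(4.7) = 0.64·e^(−0.59×4.7) = 0.0400
Δφ = 0.3548 − 0.0400 = 0.3148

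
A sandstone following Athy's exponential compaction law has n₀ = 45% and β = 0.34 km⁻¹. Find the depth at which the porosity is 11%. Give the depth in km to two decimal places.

4.14 km

Invert Athy's law: d = ln(n₀/n) / β
d = ln(0.45/0.11) / 0.34 = ln(4.091) / 0.34 = 1.4088 / 0.34 = 4.143 km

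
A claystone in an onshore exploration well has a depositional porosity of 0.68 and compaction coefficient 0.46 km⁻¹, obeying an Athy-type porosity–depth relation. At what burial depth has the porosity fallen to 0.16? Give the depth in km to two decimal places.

3.15 km

Invert Athy's law: d = ln(phi₀/phi) / k
d = ln(0.68/0.16) / 0.46 = ln(4.25) / 0.46 = 1.4469 / 0.46 = 3.145 km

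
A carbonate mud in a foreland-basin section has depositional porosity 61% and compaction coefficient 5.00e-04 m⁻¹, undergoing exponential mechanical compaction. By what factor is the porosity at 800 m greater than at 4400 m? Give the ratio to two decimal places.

6.05

Working in km (1 km = 1000 m; c in km⁻¹ = c in m⁻¹ × 1000):
n(d₁)/n(d₂) = e^(−c·d₁)/e^(−c·d₂) = e^{c(d₂−d₁)}
= exp(0.5 × 3.6) = exp(1.8) = 6.0496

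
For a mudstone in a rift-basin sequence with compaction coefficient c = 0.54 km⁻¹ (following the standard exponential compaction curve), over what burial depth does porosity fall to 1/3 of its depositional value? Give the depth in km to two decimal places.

2.03 km

n/n₀ = 1/3 ⇒ exp(−c·d) = 1/3 ⇒ d = ln(3) / c
d = 1.0986 / 0.54 = 2.034 km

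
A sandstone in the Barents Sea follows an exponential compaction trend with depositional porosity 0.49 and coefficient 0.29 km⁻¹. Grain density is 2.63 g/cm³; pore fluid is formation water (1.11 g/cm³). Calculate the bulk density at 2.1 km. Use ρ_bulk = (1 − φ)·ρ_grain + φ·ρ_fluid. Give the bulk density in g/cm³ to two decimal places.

Porosity at depth: phi = 0.49·exp(−0.29×2.1) = 0.49×0.5439 = 0.2665
Bulk density: ρ_b = (1−phi)ρ_g + phi·ρ_f = 0.7335×2.63 + 0.2665×1.11
       = 1.929 + 0.296 = 2.225 g/cm³

2.22 g/cm³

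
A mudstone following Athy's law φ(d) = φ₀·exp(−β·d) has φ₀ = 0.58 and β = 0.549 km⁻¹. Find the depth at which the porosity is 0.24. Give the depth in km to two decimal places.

1.61 km

Invert Athy's law: d = ln(φ₀/φ) / β
d = ln(0.58/0.24) / 0.549 = ln(2.417) / 0.549 = 0.8824 / 0.549 = 1.607 km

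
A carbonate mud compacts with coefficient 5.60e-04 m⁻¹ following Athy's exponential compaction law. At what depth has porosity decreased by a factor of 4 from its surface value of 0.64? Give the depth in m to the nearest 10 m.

Working in km (1 km = 1000 m; k in km⁻¹ = k in m⁻¹ × 1000):
φ/φ₀ = 1/4 ⇒ exp(−k·d) = 1/4 ⇒ d = ln(4) / k
d = 1.3863 / 0.56 = 2.476 km

2480 m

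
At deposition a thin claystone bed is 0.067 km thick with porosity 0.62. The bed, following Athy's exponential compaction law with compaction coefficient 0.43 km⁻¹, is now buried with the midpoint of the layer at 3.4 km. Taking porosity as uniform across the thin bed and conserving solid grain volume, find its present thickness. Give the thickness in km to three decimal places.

Porosity at 3.4 km: n = 0.62·exp(−0.43×3.4) = 0.1437
Solid-volume conservation: h(1−n) = h₀(1−n₀) ⇒ h = h₀·(1−n₀)/(1−n)
h = 0.067 × (1 − 0.62)/(1 − 0.1437) = 0.067 × 0.4438 = 0.0297 km

0.030 km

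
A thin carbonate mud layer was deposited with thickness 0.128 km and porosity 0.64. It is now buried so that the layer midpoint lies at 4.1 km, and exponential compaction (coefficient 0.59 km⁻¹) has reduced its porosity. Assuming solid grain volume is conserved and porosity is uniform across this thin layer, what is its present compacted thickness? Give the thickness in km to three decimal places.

0.049 km

Porosity at 4.1 km: n = 0.64·exp(−0.59×4.1) = 0.0570
Solid-volume conservation: h(1−n) = h₀(1−n₀) ⇒ h = h₀·(1−n₀)/(1−n)
h = 0.128 × (1 − 0.64)/(1 − 0.0570) = 0.128 × 0.3817 = 0.0489 km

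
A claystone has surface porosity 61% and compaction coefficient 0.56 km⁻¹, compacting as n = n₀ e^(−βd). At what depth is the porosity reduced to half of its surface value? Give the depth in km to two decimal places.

1.24 km

n/n₀ = 1/2 ⇒ exp(−β·d) = 1/2 ⇒ d = ln(2) / β
d = 0.6931 / 0.56 = 1.238 km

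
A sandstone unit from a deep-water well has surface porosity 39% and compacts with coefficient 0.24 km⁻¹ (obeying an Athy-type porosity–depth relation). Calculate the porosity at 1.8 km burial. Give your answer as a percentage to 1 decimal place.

phi = phi₀·exp(−β·Z) = 0.39 × exp(−0.24 × 1.8) = 0.39 × exp(−0.432)
  = 0.39 × 0.6492 = 0.2532

25.3%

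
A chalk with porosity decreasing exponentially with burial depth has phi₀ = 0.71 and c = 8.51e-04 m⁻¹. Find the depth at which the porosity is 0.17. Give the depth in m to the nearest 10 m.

Working in km (1 km = 1000 m; c in km⁻¹ = c in m⁻¹ × 1000):
Invert Athy's law: Z = ln(phi₀/phi) / c
Z = ln(0.71/0.17) / 0.851 = ln(4.176) / 0.851 = 1.4295 / 0.851 = 1.680 km

1680 m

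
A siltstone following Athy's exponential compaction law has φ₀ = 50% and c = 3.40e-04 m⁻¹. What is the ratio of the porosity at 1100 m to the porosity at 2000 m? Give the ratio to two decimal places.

Working in km (1 km = 1000 m; c in km⁻¹ = c in m⁻¹ × 1000):
φ(z₁)/φ(z₂) = e^(−c·z₁)/e^(−c·z₂) = e^{c(z₂−z₁)}
= exp(0.34 × 0.9) = exp(0.306) = 1.3580

1.36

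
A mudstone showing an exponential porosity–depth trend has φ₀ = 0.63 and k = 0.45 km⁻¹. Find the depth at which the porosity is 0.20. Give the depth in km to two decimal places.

Invert Athy's law: d = ln(φ₀/φ) / k
d = ln(0.63/0.2) / 0.45 = ln(3.15) / 0.45 = 1.1474 / 0.45 = 2.550 km

2.55 km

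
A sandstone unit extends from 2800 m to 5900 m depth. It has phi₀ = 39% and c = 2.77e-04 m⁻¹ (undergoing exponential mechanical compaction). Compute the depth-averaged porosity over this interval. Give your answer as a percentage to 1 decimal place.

12.1%

Working in km (1 km = 1000 m; c in km⁻¹ = c in m⁻¹ × 1000):
⟨phi⟩ = (1/(d₂−d₁)) ∫ phi₀ e^(−cd) dd = phi₀·(e^(−c·d₁) − e^(−c·d₂)) / (c·(d₂−d₁))
e^(−0.277×2.8) = 0.4604; e^(−0.277×5.9) = 0.1951
⟨phi⟩ = 0.39 × (0.4604 − 0.1951) / (0.277 × 3.1) = 0.39 × 0.3090 = 0.1205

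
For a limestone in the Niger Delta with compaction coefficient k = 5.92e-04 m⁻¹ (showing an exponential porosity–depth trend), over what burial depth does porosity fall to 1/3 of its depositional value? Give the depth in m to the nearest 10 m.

1860 m

Working in km (1 km = 1000 m; k in km⁻¹ = k in m⁻¹ × 1000):
phi/phi₀ = 1/3 ⇒ exp(−k·d) = 1/3 ⇒ d = ln(3) / k
d = 1.0986 / 0.592 = 1.856 km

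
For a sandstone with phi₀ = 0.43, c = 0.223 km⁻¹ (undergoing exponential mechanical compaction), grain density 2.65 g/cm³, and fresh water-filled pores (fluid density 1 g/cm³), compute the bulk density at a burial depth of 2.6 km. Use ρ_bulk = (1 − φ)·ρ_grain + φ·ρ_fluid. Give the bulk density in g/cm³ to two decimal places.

2.25 g/cm³

Porosity at depth: phi = 0.43·exp(−0.223×2.6) = 0.43×0.5600 = 0.2408
Bulk density: ρ_b = (1−phi)ρ_g + phi·ρ_f = 0.7592×2.65 + 0.2408×1
       = 2.012 + 0.241 = 2.253 g/cm³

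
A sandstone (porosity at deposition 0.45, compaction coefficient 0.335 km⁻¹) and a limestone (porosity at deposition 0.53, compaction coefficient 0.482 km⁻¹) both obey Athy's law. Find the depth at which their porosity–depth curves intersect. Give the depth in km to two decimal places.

1.11 km

Set φ₀ₐ e^(−cₐd) = φ₀ᵦ e^(−cᵦd) ⇒ ln(φ₀ₐ/φ₀ᵦ) = (cₐ − cᵦ)·d
d = ln(0.45/0.53) / (0.335 − 0.482) = -0.1636 / -0.147 = 1.113 km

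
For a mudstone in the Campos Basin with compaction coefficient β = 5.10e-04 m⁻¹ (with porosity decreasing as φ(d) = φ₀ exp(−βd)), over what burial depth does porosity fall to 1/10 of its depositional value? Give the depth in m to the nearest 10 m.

Working in km (1 km = 1000 m; β in km⁻¹ = β in m⁻¹ × 1000):
φ/φ₀ = 1/10 ⇒ exp(−β·d) = 1/10 ⇒ d = ln(10) / β
d = 2.3026 / 0.51 = 4.515 km

4510 m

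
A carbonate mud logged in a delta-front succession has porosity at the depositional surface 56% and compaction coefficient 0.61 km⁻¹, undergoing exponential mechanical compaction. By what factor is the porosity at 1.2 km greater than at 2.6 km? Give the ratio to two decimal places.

n(Z₁)/n(Z₂) = e^(−β·Z₁)/e^(−β·Z₂) = e^{β(Z₂−Z₁)}
= exp(0.61 × 1.4) = exp(0.854) = 2.3490

2.35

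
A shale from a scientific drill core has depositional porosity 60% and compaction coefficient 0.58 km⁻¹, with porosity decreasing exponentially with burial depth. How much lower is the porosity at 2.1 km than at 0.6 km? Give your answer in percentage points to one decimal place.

n(0.6) = 0.6·e^(−0.58×0.6) = 0.4237
n(2.1) = 0.6·e^(−0.58×2.1) = 0.1775
Δn = 0.4237 − 0.1775 = 0.2462

24.6 percentage points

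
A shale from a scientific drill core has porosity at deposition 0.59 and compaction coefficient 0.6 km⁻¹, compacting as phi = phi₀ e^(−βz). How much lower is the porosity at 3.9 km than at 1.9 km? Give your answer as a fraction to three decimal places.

0.132

phi(1.9) = 0.59·e^(−0.6×1.9) = 0.1887
phi(3.9) = 0.59·e^(−0.6×3.9) = 0.0568
Δphi = 0.1887 − 0.0568 = 0.1319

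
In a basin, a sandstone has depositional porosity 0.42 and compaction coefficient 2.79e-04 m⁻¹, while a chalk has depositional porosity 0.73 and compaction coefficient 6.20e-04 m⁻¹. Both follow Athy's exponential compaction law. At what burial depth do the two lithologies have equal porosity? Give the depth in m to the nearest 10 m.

Working in km (1 km = 1000 m; k in km⁻¹ = k in m⁻¹ × 1000):
Set phi₀ₐ e^(−kₐd) = phi₀ᵦ e^(−kᵦd) ⇒ ln(phi₀ₐ/phi₀ᵦ) = (kₐ − kᵦ)·d
d = ln(0.42/0.73) / (0.279 − 0.62) = -0.5528 / -0.341 = 1.621 km

1620 m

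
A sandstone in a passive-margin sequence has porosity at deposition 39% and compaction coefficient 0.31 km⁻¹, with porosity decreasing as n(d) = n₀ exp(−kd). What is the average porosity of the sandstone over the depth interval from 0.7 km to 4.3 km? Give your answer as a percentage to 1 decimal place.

18.9%

⟨n⟩ = (1/(d₂−d₁)) ∫ n₀ e^(−kd) dd = n₀·(e^(−k·d₁) − e^(−k·d₂)) / (k·(d₂−d₁))
e^(−0.31×0.7) = 0.8049; e^(−0.31×4.3) = 0.2637
⟨n⟩ = 0.39 × (0.8049 − 0.2637) / (0.31 × 3.6) = 0.39 × 0.4850 = 0.1891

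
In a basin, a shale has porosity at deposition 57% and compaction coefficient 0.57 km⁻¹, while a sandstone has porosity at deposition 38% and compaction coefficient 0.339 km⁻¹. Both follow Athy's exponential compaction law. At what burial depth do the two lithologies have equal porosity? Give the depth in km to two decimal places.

1.76 km

Set phi₀ₐ e^(−cₐz) = phi₀ᵦ e^(−cᵦz) ⇒ ln(phi₀ₐ/phi₀ᵦ) = (cₐ − cᵦ)·z
z = ln(0.57/0.38) / (0.57 − 0.339) = 0.4055 / 0.231 = 1.755 km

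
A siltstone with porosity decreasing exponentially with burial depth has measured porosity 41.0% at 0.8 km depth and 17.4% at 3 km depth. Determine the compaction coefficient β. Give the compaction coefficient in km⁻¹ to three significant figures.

Athy: φ(z) = φ₀ e^(−βz) ⇒ φ₁/φ₂ = e^{β(z₂−z₁)} ⇒ β = ln(φ₁/φ₂)/(z₂−z₁)
β = ln(0.41/0.174) / (3 − 0.8) = ln(2.356) / 2.2 = 0.8571 / 2.2 = 0.3896 km⁻¹

0.390 km⁻¹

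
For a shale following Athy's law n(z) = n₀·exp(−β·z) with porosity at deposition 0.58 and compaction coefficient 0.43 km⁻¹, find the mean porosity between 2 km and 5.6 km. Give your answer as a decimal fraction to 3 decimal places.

0.125

⟨n⟩ = (1/(z₂−z₁)) ∫ n₀ e^(−βz) dz = n₀·(e^(−β·z₁) − e^(−β·z₂)) / (β·(z₂−z₁))
e^(−0.43×2) = 0.4232; e^(−0.43×5.6) = 0.0900
⟨n⟩ = 0.58 × (0.4232 − 0.0900) / (0.43 × 3.6) = 0.58 × 0.2152 = 0.1248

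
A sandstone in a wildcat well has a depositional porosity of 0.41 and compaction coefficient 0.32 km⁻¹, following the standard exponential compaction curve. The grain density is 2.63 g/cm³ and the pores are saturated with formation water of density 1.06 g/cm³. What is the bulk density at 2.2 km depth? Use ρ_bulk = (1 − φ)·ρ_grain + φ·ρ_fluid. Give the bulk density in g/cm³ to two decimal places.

2.31 g/cm³

Porosity at depth: φ = 0.41·exp(−0.32×2.2) = 0.41×0.4946 = 0.2028
Bulk density: ρ_b = (1−φ)ρ_g + φ·ρ_f = 0.7972×2.63 + 0.2028×1.06
       = 2.097 + 0.215 = 2.312 g/cm³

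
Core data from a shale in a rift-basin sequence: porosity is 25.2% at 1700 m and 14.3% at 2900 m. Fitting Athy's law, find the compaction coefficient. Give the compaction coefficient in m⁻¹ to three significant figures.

0.000472 m⁻¹

Working in km (1 km = 1000 m; c in km⁻¹ = c in m⁻¹ × 1000):
Athy: n(Z) = n₀ e^(−cZ) ⇒ n₁/n₂ = e^{c(Z₂−Z₁)} ⇒ c = ln(n₁/n₂)/(Z₂−Z₁)
c = ln(0.252/0.143) / (2.9 − 1.7) = ln(1.762) / 1.2 = 0.5666 / 1.2 = 0.4722 km⁻¹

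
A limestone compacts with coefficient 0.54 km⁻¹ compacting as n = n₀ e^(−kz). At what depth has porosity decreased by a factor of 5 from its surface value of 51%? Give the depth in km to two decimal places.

2.98 km

n/n₀ = 1/5 ⇒ exp(−k·z) = 1/5 ⇒ z = ln(5) / k
z = 1.6094 / 0.54 = 2.980 km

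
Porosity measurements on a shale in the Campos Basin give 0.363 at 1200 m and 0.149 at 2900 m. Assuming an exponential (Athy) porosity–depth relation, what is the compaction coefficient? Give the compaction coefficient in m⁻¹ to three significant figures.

0.000524 m⁻¹

Working in km (1 km = 1000 m; β in km⁻¹ = β in m⁻¹ × 1000):
Athy: phi(z) = phi₀ e^(−βz) ⇒ phi₁/phi₂ = e^{β(z₂−z₁)} ⇒ β = ln(phi₁/phi₂)/(z₂−z₁)
β = ln(0.363/0.149) / (2.9 − 1.2) = ln(2.436) / 1.7 = 0.8905 / 1.7 = 0.5238 km⁻¹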